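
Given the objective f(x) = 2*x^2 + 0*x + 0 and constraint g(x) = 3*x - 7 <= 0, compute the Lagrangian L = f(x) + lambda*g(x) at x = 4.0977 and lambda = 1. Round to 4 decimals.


Step 1: Evaluate f(x).
f(4.0977) = 2*4.0977^2 + 0*4.0977 + 0 = 33.5823
Step 2: Evaluate g(x).
g(4.0977) = 3*4.0977 - 7 = 5.2931
Step 3: Compute Lagrangian.
L = 33.5823 + 1*5.2931 = 38.8754


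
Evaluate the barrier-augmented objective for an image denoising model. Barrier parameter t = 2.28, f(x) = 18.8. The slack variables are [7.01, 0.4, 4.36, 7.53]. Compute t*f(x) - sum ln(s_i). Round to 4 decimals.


Step 1: Compute log-barrier.
ln values: [1.9473, -0.9163, 1.4725, 2.0189]
phi = -(1.9473 - 0.9163 + 1.4725 + 2.0189) = -4.5224
Step 2: Compute augmented objective.
t*f(x) = 2.28*18.8 = 42.864
Total = 42.864 - 4.5224 = 38.3416


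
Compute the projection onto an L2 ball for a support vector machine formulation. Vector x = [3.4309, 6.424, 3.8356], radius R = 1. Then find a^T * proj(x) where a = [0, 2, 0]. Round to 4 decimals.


Step 1: Compute ||x|| (intermediates to 6 decimals).
||x|| = sqrt(3.4309^2 + 6.424^2 + 3.8356^2) = 8.23108
Step 2: Project.
Since ||x|| > R, scale = R/||x|| = 1/8.23108 = 0.121491, proj(x) = scale * x
proj(x) = [0.416823, 0.780458, 0.465991]
Step 3: Dot product.
a^T * proj(x) = 0*0.416823 + 2*0.780458 + 0*0.465991 = 1.5609


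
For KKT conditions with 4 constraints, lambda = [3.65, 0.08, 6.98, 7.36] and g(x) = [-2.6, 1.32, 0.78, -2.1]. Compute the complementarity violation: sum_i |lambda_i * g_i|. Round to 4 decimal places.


KKT complementary slackness check:
lambda_1 * g_1 = 3.65 * -2.6 = -9.49
lambda_2 * g_2 = 0.08 * 1.32 = 0.1056
lambda_3 * g_3 = 6.98 * 0.78 = 5.4444
lambda_4 * g_4 = 7.36 * -2.1 = -15.456
Total violation = 9.49 + 0.1056 + 5.4444 + 15.456 = 30.496


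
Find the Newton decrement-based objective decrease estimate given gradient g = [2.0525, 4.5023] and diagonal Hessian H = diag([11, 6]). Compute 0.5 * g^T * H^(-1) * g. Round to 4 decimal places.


Step 1: H is diagonal, so H^(-1) * g = [0.1866, 0.7504].
Step 2: g^T H^(-1) g = sum_i g_i^2 / H_ii
  = (2.0525)^2/11 + (4.5023)^2/6
  = 0.383 + 3.3785 = 3.7614
Step 3: Objective decrease = 0.5 * g^T H^(-1) g = 1.8807


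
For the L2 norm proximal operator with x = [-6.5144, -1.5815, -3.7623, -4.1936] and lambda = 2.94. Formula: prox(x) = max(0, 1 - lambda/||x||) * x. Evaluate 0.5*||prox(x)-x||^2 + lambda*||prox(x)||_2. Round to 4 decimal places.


Step 1: Compute ||x||.
||x|| = 8.7567
Step 2: Compute scaling factor.
scale = max(0, 1 - 2.94/8.7567) = 0.6643
Step 3: prox(x) = [-4.3272, -1.0505, -2.4991, -2.7856]
||prox(x)|| = 5.8167
Step 4: Proximal objective.
0.5*||prox-x||^2 = 4.3218
lambda*||prox|| = 17.1011
Total = 21.4229


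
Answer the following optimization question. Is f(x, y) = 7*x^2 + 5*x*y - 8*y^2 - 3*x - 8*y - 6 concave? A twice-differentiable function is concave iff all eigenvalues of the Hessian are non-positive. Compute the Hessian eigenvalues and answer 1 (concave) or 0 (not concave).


The Hessian of f(x,y) = 7*x^2 + 5*x*y - 8*y^2 - 3*x - 8*y - 6 is:
H = [[14, 5], [5, -16]]
Trace = 14 - 16 = -2
Determinant = 14*-16 - (5)^2 = -249
Discriminant = (-2)^2 - 4*-249 = 1000.0
Eigenvalues: lambda_1 = -16.8114, lambda_2 = 14.8114
The function is not concave.

0


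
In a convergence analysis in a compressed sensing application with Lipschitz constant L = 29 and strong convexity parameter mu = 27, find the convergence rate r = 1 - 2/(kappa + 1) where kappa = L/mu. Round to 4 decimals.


Step 1: Compute the condition number.
kappa = L/mu = 29/27 = 1.0741
Step 2: Compute the convergence rate.
r = 1 - 2/(kappa + 1) = 1 - 2*mu/(L + mu) = (L - mu)/(L + mu) = 2/56 = 0.0357


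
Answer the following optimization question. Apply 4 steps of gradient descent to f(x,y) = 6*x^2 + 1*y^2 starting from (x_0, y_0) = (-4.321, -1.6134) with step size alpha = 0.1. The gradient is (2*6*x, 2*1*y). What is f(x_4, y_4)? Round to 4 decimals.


Gradient descent on f(x,y) = 6*x^2 + 1*y^2.
Starting point: (-4.321, -1.6134), alpha = 0.1
Step 1: grad_x = 2*6*-4.321 = -51.852, grad_y = 2*1*-1.6134 = -3.2268
  x_1 = -4.321 - 0.1*-51.852 = 0.8642
  y_1 = -1.6134 - 0.1*-3.2268 = -1.2907
Step 2: grad_x = 2*6*0.8642 = 10.3704, grad_y = 2*1*-1.2907 = -2.5814
  x_2 = 0.8642 - 0.1*10.3704 = -0.1728
  y_2 = -1.2907 - 0.1*-2.5814 = -1.0326
Step 3: grad_x = 2*6*-0.1728 = -2.0741, grad_y = 2*1*-1.0326 = -2.0652
  x_3 = -0.1728 - 0.1*-2.0741 = 0.0346
  y_3 = -1.0326 - 0.1*-2.0652 = -0.8261
Step 4: grad_x = 2*6*0.0346 = 0.4148, grad_y = 2*1*-0.8261 = -1.6521
  x_4 = 0.0346 - 0.1*0.4148 = -0.0069
  y_4 = -0.8261 - 0.1*-1.6521 = -0.6608
f(-0.0069, -0.6608) = 6*(-0.0069)^2 + 1*(-0.6608)^2 = 0.437


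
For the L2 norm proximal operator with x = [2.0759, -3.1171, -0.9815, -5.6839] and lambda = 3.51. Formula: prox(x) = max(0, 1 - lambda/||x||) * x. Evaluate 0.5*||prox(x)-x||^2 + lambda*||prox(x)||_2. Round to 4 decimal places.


Step 1: Compute ||x||.
||x|| = 6.8772
Step 2: Compute scaling factor.
scale = max(0, 1 - 3.51/6.8772) = 0.4896
Step 3: prox(x) = [1.0164, -1.5262, -0.4806, -2.7829]
||prox(x)|| = 3.3672
Step 4: Proximal objective.
0.5*||prox-x||^2 = 6.1601
lambda*||prox|| = 11.8189
Total = 17.9789


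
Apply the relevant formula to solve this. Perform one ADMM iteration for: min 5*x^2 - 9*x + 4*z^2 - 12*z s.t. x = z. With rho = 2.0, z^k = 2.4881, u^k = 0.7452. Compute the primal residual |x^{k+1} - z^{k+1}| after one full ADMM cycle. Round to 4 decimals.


ADMM iteration with rho = 2.0, z^k = 2.4881, u^k = 0.7452
Step 1: x-update.
Minimize 5*x^2 - 9*x + (2.0/2)*(x - 2.4881 + 0.7452)^2
FOC: (2*5 + 2.0)*x = 9 + 2.0*(2.4881 - 0.7452)
x^{k+1} = 1.0405
Step 2: z-update.
Minimize 4*z^2 - 12*z + (2.0/2)*(1.0405 - z + 0.7452)^2
FOC: (2*4 + 2.0)*z = 12 + 2.0*(1.0405 + 0.7452)
z^{k+1} = 1.5571
Step 3: u-update.
u^{k+1} = 0.7452 + 1.0405 - 1.5571 = 0.2285
Step 4: Primal residual = |1.0405 - 1.5571| = 0.5167


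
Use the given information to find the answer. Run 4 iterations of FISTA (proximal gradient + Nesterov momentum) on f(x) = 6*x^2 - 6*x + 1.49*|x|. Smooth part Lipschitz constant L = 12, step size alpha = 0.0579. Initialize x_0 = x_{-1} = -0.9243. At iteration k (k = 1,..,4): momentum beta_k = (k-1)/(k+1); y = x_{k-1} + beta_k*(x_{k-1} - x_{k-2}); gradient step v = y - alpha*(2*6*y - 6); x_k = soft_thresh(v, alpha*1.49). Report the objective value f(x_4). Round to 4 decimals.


FISTA on f(x) = 6*x^2 - 6*x + 1.49*|x|
L = 12, alpha = 0.0579
Iteration 1: beta = 0.0, y = -0.9243 + 0.0*(-0.9243 + 0.9243) = -0.9243
  grad(y) = -17.0916, v = y - alpha*grad = 0.0653
  prox(v) = soft_thresh(0.0653, 0.0863) = 0.0
Iteration 2: beta = 0.3333, y = 0.0 + 0.3333*(0.0 + 0.9243) = 0.3081
  grad(y) = -2.3028, v = y - alpha*grad = 0.4414
  prox(v) = soft_thresh(0.4414, 0.0863) = 0.3552
Iteration 3: beta = 0.5, y = 0.3552 + 0.5*(0.3552 - 0.0) = 0.5327
  grad(y) = 0.3929, v = y - alpha*grad = 0.51
  prox(v) = soft_thresh(0.51, 0.0863) = 0.4237
Iteration 4: beta = 0.6, y = 0.4237 + 0.6*(0.4237 - 0.3552) = 0.4649
  grad(y) = -0.4217, v = y - alpha*grad = 0.4893
  prox(v) = soft_thresh(0.4893, 0.0863) = 0.403
f(x_4) = 6*0.403^2 - 6*0.403 + 1.49*|0.403| = -0.8431


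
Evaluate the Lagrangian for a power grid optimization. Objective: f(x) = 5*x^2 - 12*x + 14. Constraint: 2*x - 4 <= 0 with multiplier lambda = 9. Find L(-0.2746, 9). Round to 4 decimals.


Step 1: Evaluate f(x).
f(-0.2746) = 5*(-0.2746)^2 - 12*(-0.2746) + 14 = 17.6722
Step 2: Evaluate g(x).
g(-0.2746) = 2*-0.2746 - 4 = -4.5492
Step 3: Compute Lagrangian.
L = 17.6722 + 9*-4.5492 = -23.2706


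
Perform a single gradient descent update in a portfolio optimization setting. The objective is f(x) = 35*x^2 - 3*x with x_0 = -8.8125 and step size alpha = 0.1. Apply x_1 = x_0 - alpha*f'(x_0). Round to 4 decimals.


We compute the gradient at x_0 and apply the update.
f'(x) = 70*x - 3
f'(-8.8125) = 70*-8.8125 - 3 = -619.875
x_1 = -8.8125 - 0.1*-619.875 = 53.175


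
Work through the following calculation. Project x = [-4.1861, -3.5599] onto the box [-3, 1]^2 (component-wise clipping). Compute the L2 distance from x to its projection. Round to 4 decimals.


Project each component onto [-3, 1].
clip(-4.1861) = -3.0, clip(-3.5599) = -3.0
Projection = [-3.0, -3.0]
Squared diffs: [1.4068, 0.3135]
Distance = sqrt(1.7203) = 1.3116


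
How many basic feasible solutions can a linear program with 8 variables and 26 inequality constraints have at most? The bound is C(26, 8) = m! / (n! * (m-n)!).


Each vertex corresponds to some choice of n active constraints out of m, so the number of vertices is at most C(m, n) = m! / (n!(m-n)!).
m = 26, n = 8
Numerator: 26 * 25 * 24 * 23 * 22 * 21 * 20 * 19
Denominator: 8! = 40320
C(26, 8) = 1562275


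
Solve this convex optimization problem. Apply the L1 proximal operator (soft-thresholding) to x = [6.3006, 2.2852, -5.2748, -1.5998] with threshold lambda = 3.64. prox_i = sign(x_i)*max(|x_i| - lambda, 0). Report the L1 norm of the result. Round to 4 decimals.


Soft-thresholding with lambda = 3.64:
prox(6.3006) = sign(6.3006)*max(|6.3006| - 3.64, 0) = 2.6606
prox(2.2852) = sign(2.2852)*max(|2.2852| - 3.64, 0) = 0.0
prox(-5.2748) = sign(-5.2748)*max(|-5.2748| - 3.64, 0) = -1.6348
prox(-1.5998) = sign(-1.5998)*max(|-1.5998| - 3.64, 0) = 0.0
prox(x) = [2.6606, 0.0, -1.6348, 0.0]
||prox(x)||_1 = 2.6606 + 0.0 + 1.6348 + 0.0 = 4.2954


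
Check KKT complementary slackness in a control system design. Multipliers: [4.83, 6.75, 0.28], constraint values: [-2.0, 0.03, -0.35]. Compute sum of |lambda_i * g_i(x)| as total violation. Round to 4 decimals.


KKT complementary slackness check:
lambda_1 * g_1 = 4.83 * -2.0 = -9.66
lambda_2 * g_2 = 6.75 * 0.03 = 0.2025
lambda_3 * g_3 = 0.28 * -0.35 = -0.098
Total violation = 9.66 + 0.2025 + 0.098 = 9.9605


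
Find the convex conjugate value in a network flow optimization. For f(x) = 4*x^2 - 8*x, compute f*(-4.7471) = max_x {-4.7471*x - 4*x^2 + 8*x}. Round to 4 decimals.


f*(y) = sup_x {y*x - a*x^2 - b*x} = sup_x {(y-b)*x - a*x^2}
FOC: (y - b) - 2a*x = 0 => x* = (y - b)/(2a)
x* = (-4.7471 + 8)/(2*4) = 0.4066
f*(-4.7471) = (y-b)^2/(4a) = (-4.7471 + 8)^2/(4*4)
= 10.5814/16 = 0.6613


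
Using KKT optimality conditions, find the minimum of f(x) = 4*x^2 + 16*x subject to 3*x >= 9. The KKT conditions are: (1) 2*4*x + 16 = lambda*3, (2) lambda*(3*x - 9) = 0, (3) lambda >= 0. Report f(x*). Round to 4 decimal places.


Step 1: Try lambda = 0 (constraint inactive).
x_unc = -16/(2*4) = -2.0
Check: 3*-2.0 = -6.0 < 9 -- violated!
Step 2: Constraint must be active: 3*x = 9
x* = 9/3 = 3.0
lambda = (2*4*3.0 + 16)/3 = 13.3333
Step 3: Compute optimal value.
f(x*) = 4*3.0^2 + 16*3.0 = 84.0


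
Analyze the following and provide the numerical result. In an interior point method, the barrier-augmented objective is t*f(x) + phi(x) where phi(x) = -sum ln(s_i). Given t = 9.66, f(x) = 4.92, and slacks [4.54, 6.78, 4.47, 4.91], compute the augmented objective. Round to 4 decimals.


Step 1: Compute log-barrier.
ln values: [1.5129, 1.914, 1.4974, 1.5913]
phi = -(1.5129 + 1.914 + 1.4974 + 1.5913) = -6.5156
Step 2: Compute augmented objective.
t*f(x) = 9.66*4.92 = 47.5272
Total = 47.5272 - 6.5156 = 41.0116


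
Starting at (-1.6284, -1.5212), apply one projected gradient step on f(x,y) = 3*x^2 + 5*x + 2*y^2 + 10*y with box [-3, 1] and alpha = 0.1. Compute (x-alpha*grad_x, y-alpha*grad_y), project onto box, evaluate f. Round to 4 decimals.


Step 1: Compute gradient at (-1.6284, -1.5212).
grad_x = 2*3*-1.6284 + 5 = -4.7704
grad_y = 2*2*-1.5212 + 10 = 3.9152
Step 2: Gradient step.
x_raw = -1.6284 - 0.1*-4.7704 = -1.1514
y_raw = -1.5212 - 0.1*3.9152 = -1.9127
Step 3: Project onto [-3, 1].
x_proj = clip(-1.1514) = -1.1514
y_proj = clip(-1.9127) = -1.9127
Step 4: Evaluate f.
f(-1.1514, -1.9127) = -13.5901


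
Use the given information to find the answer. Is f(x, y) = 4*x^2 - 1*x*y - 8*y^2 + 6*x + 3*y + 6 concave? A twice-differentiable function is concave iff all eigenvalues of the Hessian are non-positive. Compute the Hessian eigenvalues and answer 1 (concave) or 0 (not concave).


The Hessian of f(x,y) = 4*x^2 - 1*x*y - 8*y^2 + 6*x + 3*y + 6 is:
H = [[8, -1], [-1, -16]]
Trace = 8 - 16 = -8
Determinant = 8*-16 - (-1)^2 = -129
Discriminant = (-8)^2 - 4*-129 = 580.0
Eigenvalues: lambda_1 = -16.0416, lambda_2 = 8.0416
The function is not concave.

0


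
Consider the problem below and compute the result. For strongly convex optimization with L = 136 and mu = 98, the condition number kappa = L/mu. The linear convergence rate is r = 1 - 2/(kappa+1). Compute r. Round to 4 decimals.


Step 1: Compute the condition number.
kappa = L/mu = 136/98 = 1.3878
Step 2: Compute the convergence rate.
r = 1 - 2/(kappa + 1) = 1 - 2*mu/(L + mu) = (L - mu)/(L + mu) = 38/234 = 0.1624


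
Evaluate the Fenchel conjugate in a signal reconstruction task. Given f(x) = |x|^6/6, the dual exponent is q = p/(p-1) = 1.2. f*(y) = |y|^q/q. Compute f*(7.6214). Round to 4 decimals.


The conjugate exponent q satisfies 1/p + 1/q = 1.
p = 6, so q = 6/(6 - 1) = 1.2
|y|^q = 7.6214^1.2 = 11.4404
f*(7.6214) = 11.4404 / 1.2 = 9.5337


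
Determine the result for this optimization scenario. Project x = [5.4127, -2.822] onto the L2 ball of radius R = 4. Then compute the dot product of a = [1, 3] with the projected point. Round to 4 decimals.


Step 1: Compute ||x|| (intermediates to 6 decimals).
||x|| = sqrt(5.4127^2 + (-2.822)^2) = 6.104179
Step 2: Project.
Since ||x|| > R, scale = R/||x|| = 4/6.104179 = 0.655289, proj(x) = scale * x
proj(x) = [3.546883, -1.849226]
Step 3: Dot product.
a^T * proj(x) = 1*3.546883 + 3*(-1.849226) = -2.0008


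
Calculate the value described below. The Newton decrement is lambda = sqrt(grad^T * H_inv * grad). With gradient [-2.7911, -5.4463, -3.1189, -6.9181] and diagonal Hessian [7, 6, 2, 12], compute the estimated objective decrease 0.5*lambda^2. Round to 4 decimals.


Step 1: H is diagonal, so H^(-1) * g = [-0.3987, -0.9077, -1.5595, -0.5765].
Step 2: g^T H^(-1) g = sum_i g_i^2 / H_ii
  = (-2.7911)^2/7 + (-5.4463)^2/6 + (-3.1189)^2/2 + (-6.9181)^2/12
  = 1.1129 + 4.9437 + 4.8638 + 3.9883 = 14.9087
Step 3: Objective decrease = 0.5 * g^T H^(-1) g = 7.4543


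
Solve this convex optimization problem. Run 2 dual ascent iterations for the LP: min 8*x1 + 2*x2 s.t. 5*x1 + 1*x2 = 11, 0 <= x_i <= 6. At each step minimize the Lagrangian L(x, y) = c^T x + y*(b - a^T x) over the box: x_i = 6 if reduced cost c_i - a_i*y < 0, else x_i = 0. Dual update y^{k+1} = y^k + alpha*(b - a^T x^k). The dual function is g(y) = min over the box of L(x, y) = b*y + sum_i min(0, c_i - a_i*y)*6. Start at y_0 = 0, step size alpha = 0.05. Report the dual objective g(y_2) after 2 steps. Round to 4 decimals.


Dual ascent for LP: min 8*x1 + 2*x2, 5*x1 + 1*x2 = 11, 0 <= x_i <= 6
Step 1: y^k = 0.0, reduced costs: (8.0, 2.0)
  x^k = (0.0, 0.0), subgradient = b - a^T x = 11.0
  y^{k+1} = 0.0 + 0.05*11.0 = 0.55
Step 2: y^k = 0.55, reduced costs: (5.25, 1.45)
  x^k = (0.0, 0.0), subgradient = b - a^T x = 11.0
  y^{k+1} = 0.55 + 0.05*11.0 = 1.1
Dual objective at y_2 = 1.1: reduced costs (2.5, 0.9), box minimizer x = (0.0, 0.0)
g(y_2) = b*y + (c1 - a1*y)*x1 + (c2 - a2*y)*x2 = 11*1.1 + 2.5*0.0 + 0.9*0.0 = 12.1 + 0.0 + 0.0 = 12.1


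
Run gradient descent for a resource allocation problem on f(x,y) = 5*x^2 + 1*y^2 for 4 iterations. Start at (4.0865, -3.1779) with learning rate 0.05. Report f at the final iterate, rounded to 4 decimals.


Gradient descent on f(x,y) = 5*x^2 + 1*y^2.
Starting point: (4.0865, -3.1779), alpha = 0.05
Step 1: grad_x = 2*5*4.0865 = 40.865, grad_y = 2*1*-3.1779 = -6.3558
  x_1 = 4.0865 - 0.05*40.865 = 2.0433
  y_1 = -3.1779 - 0.05*-6.3558 = -2.8601
Step 2: grad_x = 2*5*2.0433 = 20.4325, grad_y = 2*1*-2.8601 = -5.7202
  x_2 = 2.0433 - 0.05*20.4325 = 1.0216
  y_2 = -2.8601 - 0.05*-5.7202 = -2.5741
Step 3: grad_x = 2*5*1.0216 = 10.2163, grad_y = 2*1*-2.5741 = -5.1482
  x_3 = 1.0216 - 0.05*10.2163 = 0.5108
  y_3 = -2.5741 - 0.05*-5.1482 = -2.3167
Step 4: grad_x = 2*5*0.5108 = 5.1081, grad_y = 2*1*-2.3167 = -4.6334
  x_4 = 0.5108 - 0.05*5.1081 = 0.2554
  y_4 = -2.3167 - 0.05*-4.6334 = -2.085
f(0.2554, -2.085) = 5*0.2554^2 + 1*(-2.085)^2 = 4.6735


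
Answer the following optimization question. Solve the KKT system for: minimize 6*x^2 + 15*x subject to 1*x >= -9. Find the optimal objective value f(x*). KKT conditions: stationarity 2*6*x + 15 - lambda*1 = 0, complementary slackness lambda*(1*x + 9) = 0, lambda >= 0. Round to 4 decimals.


Step 1: Try lambda = 0 (constraint inactive).
Stationarity: 2*6*x + 15 = 0
x* = -15/(2*6) = -1.25
Check constraint: 1*-1.25 = -1.25 >= -9 -- satisfied.
Step 2: Compute optimal value.
f(x*) = 6*(-1.25)^2 + 15*(-1.25) = -9.375


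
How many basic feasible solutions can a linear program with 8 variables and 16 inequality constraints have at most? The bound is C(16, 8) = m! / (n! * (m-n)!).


Each vertex corresponds to some choice of n active constraints out of m, so the number of vertices is at most C(m, n) = m! / (n!(m-n)!).
m = 16, n = 8
Numerator: 16 * 15 * 14 * 13 * 12 * 11 * 10 * 9
Denominator: 8! = 40320
C(16, 8) = 12870


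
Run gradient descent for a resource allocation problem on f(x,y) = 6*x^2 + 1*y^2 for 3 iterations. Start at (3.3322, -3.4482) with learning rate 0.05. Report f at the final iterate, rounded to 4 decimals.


Gradient descent on f(x,y) = 6*x^2 + 1*y^2.
Starting point: (3.3322, -3.4482), alpha = 0.05
Step 1: grad_x = 2*6*3.3322 = 39.9864, grad_y = 2*1*-3.4482 = -6.8964
  x_1 = 3.3322 - 0.05*39.9864 = 1.3329
  y_1 = -3.4482 - 0.05*-6.8964 = -3.1034
Step 2: grad_x = 2*6*1.3329 = 15.9946, grad_y = 2*1*-3.1034 = -6.2068
  x_2 = 1.3329 - 0.05*15.9946 = 0.5332
  y_2 = -3.1034 - 0.05*-6.2068 = -2.793
Step 3: grad_x = 2*6*0.5332 = 6.3978, grad_y = 2*1*-2.793 = -5.5861
  x_3 = 0.5332 - 0.05*6.3978 = 0.2133
  y_3 = -2.793 - 0.05*-5.5861 = -2.5137
f(0.2133, -2.5137) = 6*0.2133^2 + 1*(-2.5137)^2 = 6.5918


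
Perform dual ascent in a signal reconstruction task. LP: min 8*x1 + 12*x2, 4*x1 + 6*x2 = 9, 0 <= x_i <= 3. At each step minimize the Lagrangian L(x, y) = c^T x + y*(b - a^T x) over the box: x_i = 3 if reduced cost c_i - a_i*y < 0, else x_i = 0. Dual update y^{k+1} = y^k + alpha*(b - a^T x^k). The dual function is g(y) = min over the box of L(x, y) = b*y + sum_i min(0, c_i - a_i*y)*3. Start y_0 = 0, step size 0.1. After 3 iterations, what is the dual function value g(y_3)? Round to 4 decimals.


Dual ascent for LP: min 8*x1 + 12*x2, 4*x1 + 6*x2 = 9, 0 <= x_i <= 3
Step 1: y^k = 0.0, reduced costs: (8.0, 12.0)
  x^k = (0.0, 0.0), subgradient = b - a^T x = 9.0
  y^{k+1} = 0.0 + 0.1*9.0 = 0.9
Step 2: y^k = 0.9, reduced costs: (4.4, 6.6)
  x^k = (0.0, 0.0), subgradient = b - a^T x = 9.0
  y^{k+1} = 0.9 + 0.1*9.0 = 1.8
Step 3: y^k = 1.8, reduced costs: (0.8, 1.2)
  x^k = (0.0, 0.0), subgradient = b - a^T x = 9.0
  y^{k+1} = 1.8 + 0.1*9.0 = 2.7
Dual objective at y_3 = 2.7: reduced costs (-2.8, -4.2), box minimizer x = (3.0, 3.0)
g(y_3) = b*y + (c1 - a1*y)*x1 + (c2 - a2*y)*x2 = 9*2.7 + (-2.8)*3.0 + (-4.2)*3.0 = 24.3 - 8.4 - 12.6 = 3.3


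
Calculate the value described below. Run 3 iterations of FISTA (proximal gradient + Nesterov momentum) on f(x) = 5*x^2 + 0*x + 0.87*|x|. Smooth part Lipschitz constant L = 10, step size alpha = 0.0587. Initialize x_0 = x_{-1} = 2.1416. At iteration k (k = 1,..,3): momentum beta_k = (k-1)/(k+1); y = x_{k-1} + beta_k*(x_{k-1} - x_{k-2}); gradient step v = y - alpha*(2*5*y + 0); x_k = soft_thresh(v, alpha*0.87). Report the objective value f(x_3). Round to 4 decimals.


FISTA on f(x) = 5*x^2 + 0*x + 0.87*|x|
L = 10, alpha = 0.0587
Iteration 1: beta = 0.0, y = 2.1416 + 0.0*(2.1416 - 2.1416) = 2.1416
  grad(y) = 21.416, v = y - alpha*grad = 0.8845
  prox(v) = soft_thresh(0.8845, 0.0511) = 0.8334
Iteration 2: beta = 0.3333, y = 0.8334 + 0.3333*(0.8334 - 2.1416) = 0.3973
  grad(y) = 3.9735, v = y - alpha*grad = 0.1641
  prox(v) = soft_thresh(0.1641, 0.0511) = 0.113
Iteration 3: beta = 0.5, y = 0.113 + 0.5*(0.113 - 0.8334) = -0.2472
  grad(y) = -2.4715, v = y - alpha*grad = -0.1021
  prox(v) = soft_thresh(-0.1021, 0.0511) = -0.051
f(x_3) = 5*(-0.051)^2 + 0*(-0.051) + 0.87*|-0.051| = 0.0574


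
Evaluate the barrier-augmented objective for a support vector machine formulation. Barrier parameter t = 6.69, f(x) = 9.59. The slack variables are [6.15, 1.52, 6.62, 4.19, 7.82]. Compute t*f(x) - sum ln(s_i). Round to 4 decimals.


Step 1: Compute log-barrier.
ln values: [1.8165, 0.4187, 1.8901, 1.4327, 2.0567]
phi = -(1.8165 + 0.4187 + 1.8901 + 1.4327 + 2.0567) = -7.6146
Step 2: Compute augmented objective.
t*f(x) = 6.69*9.59 = 64.1571
Total = 64.1571 - 7.6146 = 56.5425


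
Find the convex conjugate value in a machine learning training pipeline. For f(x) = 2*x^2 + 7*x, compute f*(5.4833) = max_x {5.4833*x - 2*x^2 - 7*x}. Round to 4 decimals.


f*(y) = sup_x {y*x - a*x^2 - b*x} = sup_x {(y-b)*x - a*x^2}
FOC: (y - b) - 2a*x = 0 => x* = (y - b)/(2a)
x* = (5.4833 - 7)/(2*2) = -0.3792
f*(5.4833) = (y-b)^2/(4a) = (5.4833 - 7)^2/(4*2)
= 2.3004/8 = 0.2875


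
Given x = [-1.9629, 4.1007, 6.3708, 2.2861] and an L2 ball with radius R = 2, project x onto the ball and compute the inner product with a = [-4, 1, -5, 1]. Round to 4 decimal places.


Step 1: Compute ||x|| (intermediates to 6 decimals).
||x|| = sqrt((-1.9629)^2 + 4.1007^2 + 6.3708^2 + 2.2861^2) = 8.153653
Step 2: Project.
Since ||x|| > R, scale = R/||x|| = 2/8.153653 = 0.245289, proj(x) = scale * x
proj(x) = [-0.481478, 1.005857, 1.562687, 0.560755]
Step 3: Dot product.
a^T * proj(x) = -4*(-0.481478) + 1*1.005857 - 5*1.562687 + 1*0.560755 = -4.3209


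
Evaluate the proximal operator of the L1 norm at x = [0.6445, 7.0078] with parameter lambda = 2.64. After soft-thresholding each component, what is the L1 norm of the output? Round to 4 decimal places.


Soft-thresholding with lambda = 2.64:
prox(0.6445) = sign(0.6445)*max(|0.6445| - 2.64, 0) = 0.0
prox(7.0078) = sign(7.0078)*max(|7.0078| - 2.64, 0) = 4.3678
prox(x) = [0.0, 4.3678]
||prox(x)||_1 = 0.0 + 4.3678 = 4.3678


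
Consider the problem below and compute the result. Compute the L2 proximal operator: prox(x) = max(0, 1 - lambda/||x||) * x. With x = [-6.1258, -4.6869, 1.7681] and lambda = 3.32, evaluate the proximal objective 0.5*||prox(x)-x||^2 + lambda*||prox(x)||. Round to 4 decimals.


Step 1: Compute ||x||.
||x|| = 7.9132
Step 2: Compute scaling factor.
scale = max(0, 1 - 3.32/7.9132) = 0.5804
Step 3: prox(x) = [-3.5557, -2.7205, 1.0263]
||prox(x)|| = 4.5932
Step 4: Proximal objective.
0.5*||prox-x||^2 = 5.5112
lambda*||prox|| = 15.2494
Total = 20.7606


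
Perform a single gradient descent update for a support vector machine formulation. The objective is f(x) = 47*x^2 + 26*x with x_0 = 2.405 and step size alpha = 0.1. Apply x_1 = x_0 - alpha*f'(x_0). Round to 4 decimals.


We compute the gradient at x_0 and apply the update.
f'(x) = 94*x + 26
f'(2.405) = 94*2.405 + 26 = 252.07
x_1 = 2.405 - 0.1*252.07 = -22.802


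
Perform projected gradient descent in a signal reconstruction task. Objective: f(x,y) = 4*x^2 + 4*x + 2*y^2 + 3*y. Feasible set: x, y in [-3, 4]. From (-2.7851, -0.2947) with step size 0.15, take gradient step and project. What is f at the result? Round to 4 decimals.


Step 1: Compute gradient at (-2.7851, -0.2947).
grad_x = 2*4*-2.7851 + 4 = -18.2808
grad_y = 2*2*-0.2947 + 3 = 1.8212
Step 2: Gradient step.
x_raw = -2.7851 - 0.15*-18.2808 = -0.043
y_raw = -0.2947 - 0.15*1.8212 = -0.5679
Step 3: Project onto [-3, 4].
x_proj = clip(-0.043) = -0.043
y_proj = clip(-0.5679) = -0.5679
Step 4: Evaluate f.
f(-0.043, -0.5679) = -1.2232


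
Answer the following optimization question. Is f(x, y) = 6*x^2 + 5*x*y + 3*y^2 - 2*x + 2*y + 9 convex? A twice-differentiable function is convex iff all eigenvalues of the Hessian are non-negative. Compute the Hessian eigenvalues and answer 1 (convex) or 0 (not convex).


The Hessian of f(x,y) = 6*x^2 + 5*x*y + 3*y^2 - 2*x + 2*y + 9 is:
H = [[12, 5], [5, 6]]
Trace = 12 + 6 = 18
Determinant = 12*6 - (5)^2 = 47
Discriminant = (18)^2 - 4*47 = 136.0
Eigenvalues: lambda_1 = 3.169, lambda_2 = 14.831
The function is convex.

1


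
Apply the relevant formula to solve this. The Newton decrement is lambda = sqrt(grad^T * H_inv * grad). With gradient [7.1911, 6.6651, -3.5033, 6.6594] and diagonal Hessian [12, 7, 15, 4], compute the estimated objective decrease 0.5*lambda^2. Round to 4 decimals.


Step 1: H is diagonal, so H^(-1) * g = [0.5993, 0.9522, -0.2336, 1.6649].
Step 2: g^T H^(-1) g = sum_i g_i^2 / H_ii
  = (7.1911)^2/12 + (6.6651)^2/7 + (-3.5033)^2/15 + (6.6594)^2/4
  = 4.3093 + 6.3462 + 0.8182 + 11.0869 = 22.5607
Step 3: Objective decrease = 0.5 * g^T H^(-1) g = 11.2803


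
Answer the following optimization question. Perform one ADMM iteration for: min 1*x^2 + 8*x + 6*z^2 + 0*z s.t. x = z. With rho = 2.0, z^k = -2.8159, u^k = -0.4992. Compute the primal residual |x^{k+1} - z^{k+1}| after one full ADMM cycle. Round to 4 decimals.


ADMM iteration with rho = 2.0, z^k = -2.8159, u^k = -0.4992
Step 1: x-update.
Minimize 1*x^2 + 8*x + (2.0/2)*(x + 2.8159 - 0.4992)^2
FOC: (2*1 + 2.0)*x = -8 + 2.0*(-2.8159 + 0.4992)
x^{k+1} = -3.1584
Step 2: z-update.
Minimize 6*z^2 + 0*z + (2.0/2)*(-3.1584 - z - 0.4992)^2
FOC: (2*6 + 2.0)*z = 0 + 2.0*(-3.1584 - 0.4992)
z^{k+1} = -0.5225
Step 3: u-update.
u^{k+1} = -0.4992 - 3.1584 + 0.5225 = -3.135
Step 4: Primal residual = |-3.1584 + 0.5225| = 2.6358


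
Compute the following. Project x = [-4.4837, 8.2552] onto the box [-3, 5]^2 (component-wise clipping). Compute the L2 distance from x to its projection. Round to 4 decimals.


Project each component onto [-3, 5].
clip(-4.4837) = -3.0, clip(8.2552) = 5.0
Projection = [-3.0, 5.0]
Squared diffs: [2.2014, 10.5963]
Distance = sqrt(12.7977) = 3.5774


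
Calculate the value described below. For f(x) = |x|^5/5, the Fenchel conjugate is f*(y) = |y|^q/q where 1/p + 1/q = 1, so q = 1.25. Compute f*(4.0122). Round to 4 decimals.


The conjugate exponent q satisfies 1/p + 1/q = 1.
p = 5, so q = 5/(5 - 1) = 1.25
|y|^q = 4.0122^1.25 = 5.6784
f*(4.0122) = 5.6784 / 1.25 = 4.5427


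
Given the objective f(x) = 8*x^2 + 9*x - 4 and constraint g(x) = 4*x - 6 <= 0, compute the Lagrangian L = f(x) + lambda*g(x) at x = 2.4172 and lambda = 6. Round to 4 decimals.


Step 1: Evaluate f(x).
f(2.4172) = 8*2.4172^2 + 9*2.4172 - 4 = 64.4976
Step 2: Evaluate g(x).
g(2.4172) = 4*2.4172 - 6 = 3.6688
Step 3: Compute Lagrangian.
L = 64.4976 + 6*3.6688 = 86.5104


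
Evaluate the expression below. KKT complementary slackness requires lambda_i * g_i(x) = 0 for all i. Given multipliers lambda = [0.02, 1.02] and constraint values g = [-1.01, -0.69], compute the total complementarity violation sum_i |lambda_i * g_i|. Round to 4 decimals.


KKT complementary slackness check:
lambda_1 * g_1 = 0.02 * -1.01 = -0.0202
lambda_2 * g_2 = 1.02 * -0.69 = -0.7038
Total violation = 0.0202 + 0.7038 = 0.724


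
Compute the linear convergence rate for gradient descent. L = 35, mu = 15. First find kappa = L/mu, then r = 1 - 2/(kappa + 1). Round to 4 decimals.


Step 1: Compute the condition number.
kappa = L/mu = 35/15 = 2.3333
Step 2: Compute the convergence rate.
r = 1 - 2/(kappa + 1) = 1 - 2*mu/(L + mu) = (L - mu)/(L + mu) = 20/50 = 0.4


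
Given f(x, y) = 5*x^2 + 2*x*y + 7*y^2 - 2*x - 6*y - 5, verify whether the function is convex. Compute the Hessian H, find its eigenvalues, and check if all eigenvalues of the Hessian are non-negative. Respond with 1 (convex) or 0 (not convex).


The Hessian of f(x,y) = 5*x^2 + 2*x*y + 7*y^2 - 2*x - 6*y - 5 is:
H = [[10, 2], [2, 14]]
Trace = 10 + 14 = 24
Determinant = 10*14 - (2)^2 = 136
Discriminant = (24)^2 - 4*136 = 32.0
Eigenvalues: lambda_1 = 9.1716, lambda_2 = 14.8284
The function is convex.

1


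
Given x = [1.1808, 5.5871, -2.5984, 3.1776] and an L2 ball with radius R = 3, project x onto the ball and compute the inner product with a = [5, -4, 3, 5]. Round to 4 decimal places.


Step 1: Compute ||x|| (intermediates to 6 decimals).
||x|| = sqrt(1.1808^2 + 5.5871^2 + (-2.5984)^2 + 3.1776^2) = 7.032695
Step 2: Project.
Since ||x|| > R, scale = R/||x|| = 3/7.032695 = 0.426579, proj(x) = scale * x
proj(x) = [0.503704, 2.38334, -1.108423, 1.355497]
Step 3: Dot product.
a^T * proj(x) = 5*0.503704 - 4*2.38334 + 3*(-1.108423) + 5*1.355497 = -3.5626


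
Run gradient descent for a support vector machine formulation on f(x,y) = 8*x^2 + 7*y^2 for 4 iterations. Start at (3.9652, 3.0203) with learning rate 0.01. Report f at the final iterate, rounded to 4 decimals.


Gradient descent on f(x,y) = 8*x^2 + 7*y^2.
Starting point: (3.9652, 3.0203), alpha = 0.01
Step 1: grad_x = 2*8*3.9652 = 63.4432, grad_y = 2*7*3.0203 = 42.2842
  x_1 = 3.9652 - 0.01*63.4432 = 3.3308
  y_1 = 3.0203 - 0.01*42.2842 = 2.5975
Step 2: grad_x = 2*8*3.3308 = 53.2923, grad_y = 2*7*2.5975 = 36.3644
  x_2 = 3.3308 - 0.01*53.2923 = 2.7978
  y_2 = 2.5975 - 0.01*36.3644 = 2.2338
Step 3: grad_x = 2*8*2.7978 = 44.7655, grad_y = 2*7*2.2338 = 31.2734
  x_3 = 2.7978 - 0.01*44.7655 = 2.3502
  y_3 = 2.2338 - 0.01*31.2734 = 1.9211
Step 4: grad_x = 2*8*2.3502 = 37.603, grad_y = 2*7*1.9211 = 26.8951
  x_4 = 2.3502 - 0.01*37.603 = 1.9742
  y_4 = 1.9211 - 0.01*26.8951 = 1.6521
f(1.9742, 1.6521) = 8*1.9742^2 + 7*1.6521^2 = 50.2852


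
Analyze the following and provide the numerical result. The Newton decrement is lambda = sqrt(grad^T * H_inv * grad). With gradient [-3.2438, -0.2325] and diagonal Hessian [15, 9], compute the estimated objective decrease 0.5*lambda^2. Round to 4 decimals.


Step 1: H is diagonal, so H^(-1) * g = [-0.2163, -0.0258].
Step 2: g^T H^(-1) g = sum_i g_i^2 / H_ii
  = (-3.2438)^2/15 + (-0.2325)^2/9
  = 0.7015 + 0.006 = 0.7075
Step 3: Objective decrease = 0.5 * g^T H^(-1) g = 0.3537


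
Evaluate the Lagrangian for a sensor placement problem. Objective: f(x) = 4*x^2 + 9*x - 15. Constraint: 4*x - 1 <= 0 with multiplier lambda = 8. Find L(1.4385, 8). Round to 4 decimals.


Step 1: Evaluate f(x).
f(1.4385) = 4*1.4385^2 + 9*1.4385 - 15 = 6.2236
Step 2: Evaluate g(x).
g(1.4385) = 4*1.4385 - 1 = 4.754
Step 3: Compute Lagrangian.
L = 6.2236 + 8*4.754 = 44.2556


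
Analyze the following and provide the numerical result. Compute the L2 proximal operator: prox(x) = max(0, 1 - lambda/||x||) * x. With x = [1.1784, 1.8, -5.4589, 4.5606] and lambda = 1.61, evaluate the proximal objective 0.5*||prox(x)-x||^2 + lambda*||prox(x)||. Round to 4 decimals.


Step 1: Compute ||x||.
||x|| = 7.4315
Step 2: Compute scaling factor.
scale = max(0, 1 - 1.61/7.4315) = 0.7834
Step 3: prox(x) = [0.9231, 1.41, -4.2763, 3.5726]
||prox(x)|| = 5.8215
Step 4: Proximal objective.
0.5*||prox-x||^2 = 1.2961
lambda*||prox|| = 9.3726
Total = 10.6687


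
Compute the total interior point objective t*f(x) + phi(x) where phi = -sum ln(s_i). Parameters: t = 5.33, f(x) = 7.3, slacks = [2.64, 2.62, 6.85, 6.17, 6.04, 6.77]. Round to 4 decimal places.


Step 1: Compute log-barrier.
ln values: [0.9708, 0.9632, 1.9242, 1.8197, 1.7984, 1.9125]
phi = -(0.9708 + 0.9632 + 1.9242 + 1.8197 + 1.7984 + 1.9125) = -9.3888
Step 2: Compute augmented objective.
t*f(x) = 5.33*7.3 = 38.909
Total = 38.909 - 9.3888 = 29.5202


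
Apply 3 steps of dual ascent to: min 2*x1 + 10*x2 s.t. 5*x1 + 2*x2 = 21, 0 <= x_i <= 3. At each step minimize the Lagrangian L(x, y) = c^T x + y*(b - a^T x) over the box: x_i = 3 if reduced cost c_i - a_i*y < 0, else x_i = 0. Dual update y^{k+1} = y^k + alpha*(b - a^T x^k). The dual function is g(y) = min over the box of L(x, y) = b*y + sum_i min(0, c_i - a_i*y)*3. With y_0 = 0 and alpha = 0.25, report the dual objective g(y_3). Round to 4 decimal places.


Dual ascent for LP: min 2*x1 + 10*x2, 5*x1 + 2*x2 = 21, 0 <= x_i <= 3
Step 1: y^k = 0.0, reduced costs: (2.0, 10.0)
  x^k = (0.0, 0.0), subgradient = b - a^T x = 21.0
  y^{k+1} = 0.0 + 0.25*21.0 = 5.25
Step 2: y^k = 5.25, reduced costs: (-24.25, -0.5)
  x^k = (3.0, 3.0), subgradient = b - a^T x = 0.0
  y^{k+1} = 5.25 + 0.25*0.0 = 5.25
Step 3: y^k = 5.25, reduced costs: (-24.25, -0.5)
  x^k = (3.0, 3.0), subgradient = b - a^T x = 0.0
  y^{k+1} = 5.25 + 0.25*0.0 = 5.25
Dual objective at y_3 = 5.25: reduced costs (-24.25, -0.5), box minimizer x = (3.0, 3.0)
g(y_3) = b*y + (c1 - a1*y)*x1 + (c2 - a2*y)*x2 = 21*5.25 + (-24.25)*3.0 + (-0.5)*3.0 = 110.25 - 72.75 - 1.5 = 36.0


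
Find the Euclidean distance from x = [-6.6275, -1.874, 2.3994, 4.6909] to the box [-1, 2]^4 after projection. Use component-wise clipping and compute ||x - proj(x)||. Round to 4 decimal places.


Project each component onto [-1, 2].
clip(-6.6275) = -1.0, clip(-1.874) = -1.0, clip(2.3994) = 2.0, clip(4.6909) = 2.0
Projection = [-1.0, -1.0, 2.0, 2.0]
Squared diffs: [31.6688, 0.7639, 0.1595, 7.2409]
Distance = sqrt(39.8331) = 6.3113


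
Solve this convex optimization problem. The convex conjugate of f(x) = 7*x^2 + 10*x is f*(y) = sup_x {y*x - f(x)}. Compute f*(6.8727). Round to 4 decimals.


f*(y) = sup_x {y*x - a*x^2 - b*x} = sup_x {(y-b)*x - a*x^2}
FOC: (y - b) - 2a*x = 0 => x* = (y - b)/(2a)
x* = (6.8727 - 10)/(2*7) = -0.2234
f*(6.8727) = (y-b)^2/(4a) = (6.8727 - 10)^2/(4*7)
= 9.78/28 = 0.3493


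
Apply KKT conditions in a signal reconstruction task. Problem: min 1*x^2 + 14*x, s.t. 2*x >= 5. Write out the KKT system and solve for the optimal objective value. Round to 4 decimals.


Step 1: Try lambda = 0 (constraint inactive).
x_unc = -14/(2*1) = -7.0
Check: 2*-7.0 = -14.0 < 5 -- violated!
Step 2: Constraint must be active: 2*x = 5
x* = 5/2 = 2.5
lambda = (2*1*2.5 + 14)/2 = 9.5
Step 3: Compute optimal value.
f(x*) = 1*2.5^2 + 14*2.5 = 41.25


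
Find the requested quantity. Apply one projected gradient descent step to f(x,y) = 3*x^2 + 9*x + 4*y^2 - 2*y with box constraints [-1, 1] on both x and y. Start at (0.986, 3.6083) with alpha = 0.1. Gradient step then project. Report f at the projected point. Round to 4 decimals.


Step 1: Compute gradient at (0.986, 3.6083).
grad_x = 2*3*0.986 + 9 = 14.916
grad_y = 2*4*3.6083 - 2 = 26.8664
Step 2: Gradient step.
x_raw = 0.986 - 0.1*14.916 = -0.5056
y_raw = 3.6083 - 0.1*26.8664 = 0.9217
Step 3: Project onto [-1, 1].
x_proj = clip(-0.5056) = -0.5056
y_proj = clip(0.9217) = 0.9217
Step 4: Evaluate f.
f(-0.5056, 0.9217) = -2.229


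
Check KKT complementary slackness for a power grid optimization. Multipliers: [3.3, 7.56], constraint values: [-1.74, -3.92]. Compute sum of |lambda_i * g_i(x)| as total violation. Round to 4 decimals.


KKT complementary slackness check:
lambda_1 * g_1 = 3.3 * -1.74 = -5.742
lambda_2 * g_2 = 7.56 * -3.92 = -29.6352
Total violation = 5.742 + 29.6352 = 35.3772


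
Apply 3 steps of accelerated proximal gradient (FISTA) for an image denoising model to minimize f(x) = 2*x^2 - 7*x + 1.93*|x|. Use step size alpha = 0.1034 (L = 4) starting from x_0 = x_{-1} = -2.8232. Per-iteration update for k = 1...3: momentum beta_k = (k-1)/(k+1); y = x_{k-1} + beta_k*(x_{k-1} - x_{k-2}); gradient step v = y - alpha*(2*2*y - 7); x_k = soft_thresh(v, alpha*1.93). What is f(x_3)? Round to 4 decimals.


FISTA on f(x) = 2*x^2 - 7*x + 1.93*|x|
L = 4, alpha = 0.1034
Iteration 1: beta = 0.0, y = -2.8232 + 0.0*(-2.8232 + 2.8232) = -2.8232
  grad(y) = -18.2928, v = y - alpha*grad = -0.9317
  prox(v) = soft_thresh(-0.9317, 0.1996) = -0.7322
Iteration 2: beta = 0.3333, y = -0.7322 + 0.3333*(-0.7322 + 2.8232) = -0.0351
  grad(y) = -7.1406, v = y - alpha*grad = 0.7032
  prox(v) = soft_thresh(0.7032, 0.1996) = 0.5036
Iteration 3: beta = 0.5, y = 0.5036 + 0.5*(0.5036 + 0.7322) = 1.1215
  grad(y) = -2.5139, v = y - alpha*grad = 1.3815
  prox(v) = soft_thresh(1.3815, 0.1996) = 1.1819
f(x_3) = 2*1.1819^2 - 7*1.1819 + 1.93*|1.1819| = -3.1985


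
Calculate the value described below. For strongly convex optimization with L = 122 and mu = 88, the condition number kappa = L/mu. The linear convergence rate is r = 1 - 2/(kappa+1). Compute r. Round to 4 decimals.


Step 1: Compute the condition number.
kappa = L/mu = 122/88 = 1.3864
Step 2: Compute the convergence rate.
r = 1 - 2/(kappa + 1) = 1 - 2*mu/(L + mu) = (L - mu)/(L + mu) = 34/210 = 0.1619


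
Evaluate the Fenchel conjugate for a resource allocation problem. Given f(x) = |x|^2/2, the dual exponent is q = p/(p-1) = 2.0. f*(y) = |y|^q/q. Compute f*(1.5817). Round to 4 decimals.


The conjugate exponent q satisfies 1/p + 1/q = 1.
p = 2, so q = 2/(2 - 1) = 2.0
|y|^q = 1.5817^2.0 = 2.5018
f*(1.5817) = 2.5018 / 2.0 = 1.2509


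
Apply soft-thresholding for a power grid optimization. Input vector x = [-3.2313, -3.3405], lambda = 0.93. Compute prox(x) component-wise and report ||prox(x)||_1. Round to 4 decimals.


Soft-thresholding with lambda = 0.93:
prox(-3.2313) = sign(-3.2313)*max(|-3.2313| - 0.93, 0) = -2.3013
prox(-3.3405) = sign(-3.3405)*max(|-3.3405| - 0.93, 0) = -2.4105
prox(x) = [-2.3013, -2.4105]
||prox(x)||_1 = 2.3013 + 2.4105 = 4.7118


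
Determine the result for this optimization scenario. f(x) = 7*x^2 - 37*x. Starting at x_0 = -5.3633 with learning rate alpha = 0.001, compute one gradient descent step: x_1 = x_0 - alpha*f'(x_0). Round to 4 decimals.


We compute the gradient at x_0 and apply the update.
f'(x) = 14*x - 37
f'(-5.3633) = 14*-5.3633 - 37 = -112.0862
x_1 = -5.3633 - 0.001*-112.0862 = -5.2512


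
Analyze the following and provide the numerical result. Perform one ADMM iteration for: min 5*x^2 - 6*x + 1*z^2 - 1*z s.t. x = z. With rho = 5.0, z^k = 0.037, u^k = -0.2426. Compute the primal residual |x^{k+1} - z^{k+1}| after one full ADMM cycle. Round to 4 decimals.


ADMM iteration with rho = 5.0, z^k = 0.037, u^k = -0.2426
Step 1: x-update.
Minimize 5*x^2 - 6*x + (5.0/2)*(x - 0.037 - 0.2426)^2
FOC: (2*5 + 5.0)*x = 6 + 5.0*(0.037 + 0.2426)
x^{k+1} = 0.4932
Step 2: z-update.
Minimize 1*z^2 - 1*z + (5.0/2)*(0.4932 - z - 0.2426)^2
FOC: (2*1 + 5.0)*z = 1 + 5.0*(0.4932 - 0.2426)
z^{k+1} = 0.3219
Step 3: u-update.
u^{k+1} = -0.2426 + 0.4932 - 0.3219 = -0.0713
Step 4: Primal residual = |0.4932 - 0.3219| = 0.1713


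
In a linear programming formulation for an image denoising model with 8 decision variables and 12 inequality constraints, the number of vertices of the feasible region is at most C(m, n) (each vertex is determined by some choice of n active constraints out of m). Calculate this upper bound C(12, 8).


Each vertex corresponds to some choice of n active constraints out of m, so the number of vertices is at most C(m, n) = m! / (n!(m-n)!).
m = 12, n = 8
Numerator: 12 * 11 * 10 * 9 * 8 * 7 * 6 * 5
Denominator: 8! = 40320
C(12, 8) = 495


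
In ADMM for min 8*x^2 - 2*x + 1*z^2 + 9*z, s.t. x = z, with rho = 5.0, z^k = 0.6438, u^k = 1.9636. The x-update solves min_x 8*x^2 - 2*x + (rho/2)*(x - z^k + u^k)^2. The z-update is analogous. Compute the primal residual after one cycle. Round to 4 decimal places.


ADMM iteration with rho = 5.0, z^k = 0.6438, u^k = 1.9636
Step 1: x-update.
Minimize 8*x^2 - 2*x + (5.0/2)*(x - 0.6438 + 1.9636)^2
FOC: (2*8 + 5.0)*x = 2 + 5.0*(0.6438 - 1.9636)
x^{k+1} = -0.219
Step 2: z-update.
Minimize 1*z^2 + 9*z + (5.0/2)*(-0.219 - z + 1.9636)^2
FOC: (2*1 + 5.0)*z = -9 + 5.0*(-0.219 + 1.9636)
z^{k+1} = -0.0396
Step 3: u-update.
u^{k+1} = 1.9636 - 0.219 + 0.0396 = 1.7842
Step 4: Primal residual = |-0.219 + 0.0396| = 0.1794


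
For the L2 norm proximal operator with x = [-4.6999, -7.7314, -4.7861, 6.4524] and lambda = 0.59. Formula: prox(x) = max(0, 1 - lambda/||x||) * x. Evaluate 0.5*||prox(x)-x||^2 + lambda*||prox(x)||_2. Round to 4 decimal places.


Step 1: Compute ||x||.
||x|| = 12.0997
Step 2: Compute scaling factor.
scale = max(0, 1 - 0.59/12.0997) = 0.9512
Step 3: prox(x) = [-4.4707, -7.3544, -4.5527, 6.1378]
||prox(x)|| = 11.5097
Step 4: Proximal objective.
0.5*||prox-x||^2 = 0.1741
lambda*||prox|| = 6.7907
Total = 6.9648


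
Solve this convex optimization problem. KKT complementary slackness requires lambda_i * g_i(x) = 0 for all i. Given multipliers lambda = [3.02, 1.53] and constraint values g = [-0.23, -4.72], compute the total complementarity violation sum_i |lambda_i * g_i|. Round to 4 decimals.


KKT complementary slackness check:
lambda_1 * g_1 = 3.02 * -0.23 = -0.6946
lambda_2 * g_2 = 1.53 * -4.72 = -7.2216
Total violation = 0.6946 + 7.2216 = 7.9162
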